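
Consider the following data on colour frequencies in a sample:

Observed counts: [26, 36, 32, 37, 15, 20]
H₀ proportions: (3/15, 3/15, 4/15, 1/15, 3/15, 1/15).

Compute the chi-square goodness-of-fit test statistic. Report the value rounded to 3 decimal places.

test statistic = 83.157

n = 166; E_i = n·p_i = [33.20, 33.20, 44.27, 11.07, 33.20, 11.07]
χ² = (26−33.20)²/33.20 + (36−33.20)²/33.20 + (32−44.27)²/44.27 + (37−11.07)²/11.07 + (15−33.20)²/33.20 + (20−11.07)²/11.07 = 83.1566
df = 5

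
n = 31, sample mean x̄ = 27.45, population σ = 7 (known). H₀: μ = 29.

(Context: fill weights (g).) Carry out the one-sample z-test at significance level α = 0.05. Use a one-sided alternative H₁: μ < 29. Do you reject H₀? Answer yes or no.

SE = σ/√n = 7/√31 = 1.2572
z = (x̄−μ₀)/SE = (27.45−29)/1.2572 = -1.2329
p-value (one-sided, H₁ less) = 0.10881
At α=0.05: p ≥ α → fail to reject H₀

reject H₀: no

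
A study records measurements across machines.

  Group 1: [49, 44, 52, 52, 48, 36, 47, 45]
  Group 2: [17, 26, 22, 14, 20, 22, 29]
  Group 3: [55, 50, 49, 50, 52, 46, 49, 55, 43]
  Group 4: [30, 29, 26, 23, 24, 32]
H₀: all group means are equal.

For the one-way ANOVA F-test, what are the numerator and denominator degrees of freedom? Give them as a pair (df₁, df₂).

degrees of freedom = [3, 26]

k = 4 groups, N = 30 total
df = (k−1, N−k) = (4−1, 30−4) = (3, 26)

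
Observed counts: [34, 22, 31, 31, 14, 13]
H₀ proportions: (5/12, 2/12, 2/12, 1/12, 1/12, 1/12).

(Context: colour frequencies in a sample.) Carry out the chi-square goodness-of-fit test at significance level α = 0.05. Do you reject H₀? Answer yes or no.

reject H₀: yes

n = 145; E_i = n·p_i = [60.42, 24.17, 24.17, 12.08, 12.08, 12.08]
χ² = (34−60.42)²/60.42 + (22−24.17)²/24.17 + (31−24.17)²/24.17 + (31−12.08)²/12.08 + (14−12.08)²/12.08 + (13−12.08)²/12.08 = 43.6648
df = 5
p-value (upper-tail) = 0.00000
At α=0.05: p < α → reject H₀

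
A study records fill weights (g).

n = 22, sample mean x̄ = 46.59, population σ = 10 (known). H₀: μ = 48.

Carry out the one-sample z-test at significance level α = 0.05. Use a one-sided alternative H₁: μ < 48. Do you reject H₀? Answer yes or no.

reject H₀: no

SE = σ/√n = 10/√22 = 2.1320
z = (x̄−μ₀)/SE = (46.59−48)/2.1320 = -0.6613
p-value (one-sided, H₁ less) = 0.25419
At α=0.05: p ≥ α → fail to reject H₀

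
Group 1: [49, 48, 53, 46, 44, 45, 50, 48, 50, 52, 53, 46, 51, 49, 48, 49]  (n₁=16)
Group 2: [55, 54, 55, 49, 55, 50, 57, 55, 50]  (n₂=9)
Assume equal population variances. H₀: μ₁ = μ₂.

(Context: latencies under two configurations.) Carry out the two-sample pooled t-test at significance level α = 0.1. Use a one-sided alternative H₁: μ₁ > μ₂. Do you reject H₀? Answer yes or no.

x̄₁=48.812, s₁=2.689, n₁=16
x̄₂=53.333, s₂=2.872, n₂=9
s_p² = [15·2.689² + 8·2.872²]/23 = 7.5842
SE = √(s_p²·(1/16+1/9)) = 1.1475
t = (48.812−53.333)/1.1475 = -3.9398
df = 23
p-value (one-sided, H₁ greater) = 0.99967
At α=0.1: p ≥ α → fail to reject H₀

reject H₀: no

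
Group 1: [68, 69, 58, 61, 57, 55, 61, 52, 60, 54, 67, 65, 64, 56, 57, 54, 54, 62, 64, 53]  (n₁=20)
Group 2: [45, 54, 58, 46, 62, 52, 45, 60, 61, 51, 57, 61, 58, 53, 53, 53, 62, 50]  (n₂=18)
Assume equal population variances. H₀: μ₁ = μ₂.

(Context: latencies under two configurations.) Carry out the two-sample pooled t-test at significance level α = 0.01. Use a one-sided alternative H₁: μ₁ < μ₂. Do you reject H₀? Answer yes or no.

reject H₀: no

x̄₁=59.550, s₁=5.316, n₁=20
x̄₂=54.500, s₂=5.721, n₂=18
s_p² = [19·5.316² + 17·5.721²]/36 = 30.3736
SE = √(s_p²·(1/20+1/18)) = 1.7906
t = (59.550−54.500)/1.7906 = 2.8203
df = 36
p-value (one-sided, H₁ less) = 0.99612
At α=0.01: p ≥ α → fail to reject H₀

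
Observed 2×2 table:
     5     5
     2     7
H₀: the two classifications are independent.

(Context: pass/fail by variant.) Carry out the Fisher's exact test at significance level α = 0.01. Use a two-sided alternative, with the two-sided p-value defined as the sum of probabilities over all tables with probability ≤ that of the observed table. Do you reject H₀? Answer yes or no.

reject H₀: no

Margins: r₁=10, r₂=9, c₁=7, c₂=12, n=19
p_obs = C(10,5)·C(9,2)/C(19,7); sum pmf over tables with pmf ≤ p_obs
p-value (two-sided) = 0.34985
At α=0.01: p ≥ α → fail to reject H₀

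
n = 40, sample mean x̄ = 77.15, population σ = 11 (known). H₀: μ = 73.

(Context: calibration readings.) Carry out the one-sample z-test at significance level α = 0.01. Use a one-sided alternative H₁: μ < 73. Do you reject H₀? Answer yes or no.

SE = σ/√n = 11/√40 = 1.7393
z = (x̄−μ₀)/SE = (77.15−73)/1.7393 = 2.3861
p-value (one-sided, H₁ less) = 0.99149
At α=0.01: p ≥ α → fail to reject H₀

reject H₀: no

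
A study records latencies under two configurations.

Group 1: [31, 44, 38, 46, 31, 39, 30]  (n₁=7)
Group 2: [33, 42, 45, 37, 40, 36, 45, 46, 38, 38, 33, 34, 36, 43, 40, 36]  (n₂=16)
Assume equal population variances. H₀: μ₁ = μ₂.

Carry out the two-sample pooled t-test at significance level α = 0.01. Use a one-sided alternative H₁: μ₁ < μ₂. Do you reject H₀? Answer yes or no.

x̄₁=37.000, s₁=6.532, n₁=7
x̄₂=38.875, s₂=4.303, n₂=16
s_p² = [6·6.532² + 15·4.303²]/21 = 25.4167
SE = √(s_p²·(1/7+1/16)) = 2.2846
t = (37.000−38.875)/2.2846 = -0.8207
df = 21
p-value (one-sided, H₁ less) = 0.21052
At α=0.01: p ≥ α → fail to reject H₀

reject H₀: no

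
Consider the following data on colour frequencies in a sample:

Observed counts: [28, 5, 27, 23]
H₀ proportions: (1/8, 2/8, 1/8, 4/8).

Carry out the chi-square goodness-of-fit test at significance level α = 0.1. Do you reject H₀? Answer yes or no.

reject H₀: yes

n = 83; E_i = n·p_i = [10.38, 20.75, 10.38, 41.50]
χ² = (28−10.38)²/10.38 + (5−20.75)²/20.75 + (27−10.38)²/10.38 + (23−41.50)²/41.50 = 76.7831
df = 3
p-value (upper-tail) = 0.00000
At α=0.1: p < α → reject H₀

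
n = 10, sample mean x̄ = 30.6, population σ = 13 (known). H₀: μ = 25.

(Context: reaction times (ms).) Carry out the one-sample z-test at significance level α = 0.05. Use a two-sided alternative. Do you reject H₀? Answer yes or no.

reject H₀: no

SE = σ/√n = 13/√10 = 4.1110
z = (x̄−μ₀)/SE = (30.6−25)/4.1110 = 1.3622
p-value (two-sided) = 0.17313
At α=0.05: p ≥ α → fail to reject H₀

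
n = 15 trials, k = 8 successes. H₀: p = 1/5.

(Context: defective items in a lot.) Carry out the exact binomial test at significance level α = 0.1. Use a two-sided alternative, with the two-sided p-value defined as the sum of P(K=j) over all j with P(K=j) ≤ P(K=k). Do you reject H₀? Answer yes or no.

Exact binomial: n=15, k=8, p₀=1/5=0.2000
P(X=j) = C(n,j)·p₀^j·(1−p₀)^(n−j); p = Σ P(X=j) over j with P(X=j) ≤ P(X=8)
p-value (two-sided) = 0.00424
At α=0.1: p < α → reject H₀

reject H₀: yes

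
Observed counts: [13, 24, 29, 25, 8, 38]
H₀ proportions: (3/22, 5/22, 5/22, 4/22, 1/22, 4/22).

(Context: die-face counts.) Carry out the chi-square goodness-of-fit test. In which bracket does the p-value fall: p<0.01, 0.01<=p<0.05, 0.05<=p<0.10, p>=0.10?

p-value bracket: 0.05<=p<0.10

n = 137; E_i = n·p_i = [18.68, 31.14, 31.14, 24.91, 6.23, 24.91]
χ² = (13−18.68)²/18.68 + (24−31.14)²/31.14 + (29−31.14)²/31.14 + (25−24.91)²/24.91 + (8−6.23)²/6.23 + (38−24.91)²/24.91 = 10.8951
df = 5
p-value (upper-tail) = 0.05350
→ bracket: 0.05<=p<0.10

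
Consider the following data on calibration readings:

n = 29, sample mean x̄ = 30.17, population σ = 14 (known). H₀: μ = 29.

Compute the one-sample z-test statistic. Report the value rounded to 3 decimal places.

test statistic = 0.450

SE = σ/√n = 14/√29 = 2.5997
z = (x̄−μ₀)/SE = (30.17−29)/2.5997 = 0.4500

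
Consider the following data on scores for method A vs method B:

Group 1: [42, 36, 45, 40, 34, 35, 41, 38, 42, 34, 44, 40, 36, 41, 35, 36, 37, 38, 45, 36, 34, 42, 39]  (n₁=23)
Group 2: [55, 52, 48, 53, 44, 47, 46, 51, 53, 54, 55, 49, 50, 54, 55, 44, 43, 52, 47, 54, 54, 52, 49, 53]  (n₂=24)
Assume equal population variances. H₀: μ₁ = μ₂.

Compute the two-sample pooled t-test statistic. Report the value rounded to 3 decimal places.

test statistic = -11.041

x̄₁=38.696, s₁=3.573, n₁=23
x̄₂=50.583, s₂=3.798, n₂=24
s_p² = [22·3.573² + 23·3.798²]/45 = 13.6156
SE = √(s_p²·(1/23+1/24)) = 1.0767
t = (38.696−50.583)/1.0767 = -11.0408
df = 45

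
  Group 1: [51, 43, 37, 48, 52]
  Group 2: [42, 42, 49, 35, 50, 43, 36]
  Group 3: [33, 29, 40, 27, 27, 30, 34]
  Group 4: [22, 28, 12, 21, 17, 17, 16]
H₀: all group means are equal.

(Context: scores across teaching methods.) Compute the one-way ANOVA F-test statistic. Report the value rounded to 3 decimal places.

Group means [46.20, 42.43, 31.43, 19.00], grand mean 33.885
SSB = Σnᵢ(x̄ᵢ−x̄)² = 2862.425; SSW = ΣΣ(x−x̄ᵢ)² = 642.229
MSB = 2862.425/3 = 954.1418; MSW = 642.229/22 = 29.1922
F = MSB/MSW = 32.6848
df = (3, 22)

test statistic = 32.685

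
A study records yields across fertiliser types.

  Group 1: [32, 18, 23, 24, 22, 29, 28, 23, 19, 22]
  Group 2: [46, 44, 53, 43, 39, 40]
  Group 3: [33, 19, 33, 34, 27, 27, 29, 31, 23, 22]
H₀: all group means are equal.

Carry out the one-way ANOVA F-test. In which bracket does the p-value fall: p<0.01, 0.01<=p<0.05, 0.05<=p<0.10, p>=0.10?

Group means [24.00, 44.17, 27.80], grand mean 30.115
SSB = Σnᵢ(x̄ᵢ−x̄)² = 1612.221; SSW = ΣΣ(x−x̄ᵢ)² = 542.433
MSB = 1612.221/2 = 806.1103; MSW = 542.433/23 = 23.5841
F = MSB/MSW = 34.1803
df = (2, 23)
p-value (upper-tail) = 0.00000
→ bracket: p<0.01

p-value bracket: p<0.01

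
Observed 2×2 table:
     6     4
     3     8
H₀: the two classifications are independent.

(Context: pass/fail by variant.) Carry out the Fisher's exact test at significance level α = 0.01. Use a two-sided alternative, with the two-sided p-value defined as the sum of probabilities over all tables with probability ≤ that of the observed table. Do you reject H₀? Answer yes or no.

reject H₀: no

Margins: r₁=10, r₂=11, c₁=9, c₂=12, n=21
p_obs = C(10,6)·C(11,3)/C(21,9); sum pmf over tables with pmf ≤ p_obs
p-value (two-sided) = 0.19838
At α=0.01: p ≥ α → fail to reject H₀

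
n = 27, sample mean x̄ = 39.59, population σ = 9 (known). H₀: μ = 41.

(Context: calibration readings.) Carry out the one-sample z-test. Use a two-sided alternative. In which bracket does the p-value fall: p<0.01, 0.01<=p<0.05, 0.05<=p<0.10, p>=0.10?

SE = σ/√n = 9/√27 = 1.7321
z = (x̄−μ₀)/SE = (39.59−41)/1.7321 = -0.8141
p-value (two-sided) = 0.41561
→ bracket: p>=0.10

p-value bracket: p>=0.10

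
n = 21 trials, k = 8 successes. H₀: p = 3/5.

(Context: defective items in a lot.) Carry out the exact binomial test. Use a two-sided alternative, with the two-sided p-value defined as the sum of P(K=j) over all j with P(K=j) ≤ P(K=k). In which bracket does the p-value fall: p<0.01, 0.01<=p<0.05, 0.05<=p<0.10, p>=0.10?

p-value bracket: 0.01<=p<0.05

Exact binomial: n=21, k=8, p₀=3/5=0.6000
P(X=j) = C(n,j)·p₀^j·(1−p₀)^(n−j); p = Σ P(X=j) over j with P(X=j) ≤ P(X=8)
p-value (two-sided) = 0.04625
→ bracket: 0.01<=p<0.05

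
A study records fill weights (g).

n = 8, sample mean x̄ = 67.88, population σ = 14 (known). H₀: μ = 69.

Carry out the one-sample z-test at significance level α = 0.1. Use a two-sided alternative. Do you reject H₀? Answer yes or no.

SE = σ/√n = 14/√8 = 4.9497
z = (x̄−μ₀)/SE = (67.88−69)/4.9497 = -0.2263
p-value (two-sided) = 0.82099
At α=0.1: p ≥ α → fail to reject H₀

reject H₀: no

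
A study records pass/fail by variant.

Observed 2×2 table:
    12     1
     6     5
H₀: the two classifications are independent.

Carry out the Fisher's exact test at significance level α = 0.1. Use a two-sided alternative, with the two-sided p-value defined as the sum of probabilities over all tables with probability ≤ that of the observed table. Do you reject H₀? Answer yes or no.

Margins: r₁=13, r₂=11, c₁=18, c₂=6, n=24
p_obs = C(13,12)·C(11,6)/C(24,18); sum pmf over tables with pmf ≤ p_obs
p-value (two-sided) = 0.06080
At α=0.1: p < α → reject H₀

reject H₀: yes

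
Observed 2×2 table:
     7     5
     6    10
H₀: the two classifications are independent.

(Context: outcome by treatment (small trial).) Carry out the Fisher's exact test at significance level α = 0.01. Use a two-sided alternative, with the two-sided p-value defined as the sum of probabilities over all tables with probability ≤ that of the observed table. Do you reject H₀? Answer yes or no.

Margins: r₁=12, r₂=16, c₁=13, c₂=15, n=28
p_obs = C(12,7)·C(16,6)/C(28,13); sum pmf over tables with pmf ≤ p_obs
p-value (two-sided) = 0.44545
At α=0.01: p ≥ α → fail to reject H₀

reject H₀: no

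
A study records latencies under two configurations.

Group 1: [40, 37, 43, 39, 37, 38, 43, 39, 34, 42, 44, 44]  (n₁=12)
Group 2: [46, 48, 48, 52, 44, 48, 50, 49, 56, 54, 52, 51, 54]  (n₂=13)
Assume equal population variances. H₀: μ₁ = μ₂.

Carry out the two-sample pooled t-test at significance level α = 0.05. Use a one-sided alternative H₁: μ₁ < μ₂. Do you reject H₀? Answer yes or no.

x̄₁=40.000, s₁=3.219, n₁=12
x̄₂=50.154, s₂=3.436, n₂=13
s_p² = [11·3.219² + 12·3.436²]/23 = 11.1171
SE = √(s_p²·(1/12+1/13)) = 1.3348
t = (40.000−50.154)/1.3348 = -7.6073
df = 23
p-value (one-sided, H₁ less) = 0.00000
At α=0.05: p < α → reject H₀

reject H₀: yes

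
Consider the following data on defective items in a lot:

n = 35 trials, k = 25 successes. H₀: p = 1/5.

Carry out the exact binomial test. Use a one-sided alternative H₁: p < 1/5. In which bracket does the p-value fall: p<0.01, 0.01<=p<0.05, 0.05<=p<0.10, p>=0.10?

Exact binomial: n=35, k=25, p₀=1/5=0.2000
P(X≤25) from Σ C(n,i)·p₀^i·(1−p₀)^(n−i)
p-value (one-sided, H₁ less) = 1.00000
→ bracket: p>=0.10

p-value bracket: p>=0.10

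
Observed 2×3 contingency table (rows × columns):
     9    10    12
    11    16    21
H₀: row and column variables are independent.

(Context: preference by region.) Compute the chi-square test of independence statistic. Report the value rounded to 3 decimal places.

test statistic = 0.399

Row totals [31, 48], col totals [20, 26, 33], n=79
χ² = (9−7.85)²/7.85 + (10−10.20)²/10.20 + (12−12.95)²/12.95 + (11−12.15)²/12.15 + (16−15.80)²/15.80 + (21−20.05)²/20.05 = 0.3994
df = 2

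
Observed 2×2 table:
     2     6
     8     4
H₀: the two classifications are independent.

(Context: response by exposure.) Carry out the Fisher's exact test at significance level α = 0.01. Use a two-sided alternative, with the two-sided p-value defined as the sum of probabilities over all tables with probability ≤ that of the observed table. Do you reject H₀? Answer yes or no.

Margins: r₁=8, r₂=12, c₁=10, c₂=10, n=20
p_obs = C(8,2)·C(12,8)/C(20,10); sum pmf over tables with pmf ≤ p_obs
p-value (two-sided) = 0.16980
At α=0.01: p ≥ α → fail to reject H₀

reject H₀: no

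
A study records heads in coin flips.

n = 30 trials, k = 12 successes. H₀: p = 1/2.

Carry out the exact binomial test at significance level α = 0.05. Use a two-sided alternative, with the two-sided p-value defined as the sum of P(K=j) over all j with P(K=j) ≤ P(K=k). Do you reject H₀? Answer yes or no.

reject H₀: no

Exact binomial: n=30, k=12, p₀=1/2=0.5000
P(X=j) = C(n,j)·p₀^j·(1−p₀)^(n−j); p = Σ P(X=j) over j with P(X=j) ≤ P(X=12)
p-value (two-sided) = 0.36159
At α=0.05: p ≥ α → fail to reject H₀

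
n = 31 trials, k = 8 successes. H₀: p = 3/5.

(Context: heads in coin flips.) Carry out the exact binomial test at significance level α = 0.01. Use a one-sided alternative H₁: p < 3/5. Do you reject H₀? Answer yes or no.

Exact binomial: n=31, k=8, p₀=3/5=0.6000
P(X≤8) from Σ C(n,i)·p₀^i·(1−p₀)^(n−i)
p-value (one-sided, H₁ less) = 0.00012
At α=0.01: p < α → reject H₀

reject H₀: yes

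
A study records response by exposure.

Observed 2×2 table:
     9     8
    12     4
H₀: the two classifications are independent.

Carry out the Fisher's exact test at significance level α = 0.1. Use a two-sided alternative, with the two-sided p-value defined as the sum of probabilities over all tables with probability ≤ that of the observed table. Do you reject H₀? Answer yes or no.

reject H₀: no

Margins: r₁=17, r₂=16, c₁=21, c₂=12, n=33
p_obs = C(17,9)·C(16,12)/C(33,21); sum pmf over tables with pmf ≤ p_obs
p-value (two-sided) = 0.28175
At α=0.1: p ≥ α → fail to reject H₀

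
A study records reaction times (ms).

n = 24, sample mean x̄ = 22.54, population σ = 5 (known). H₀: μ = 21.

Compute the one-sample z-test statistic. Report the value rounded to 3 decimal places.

test statistic = 1.509

SE = σ/√n = 5/√24 = 1.0206
z = (x̄−μ₀)/SE = (22.54−21)/1.0206 = 1.5089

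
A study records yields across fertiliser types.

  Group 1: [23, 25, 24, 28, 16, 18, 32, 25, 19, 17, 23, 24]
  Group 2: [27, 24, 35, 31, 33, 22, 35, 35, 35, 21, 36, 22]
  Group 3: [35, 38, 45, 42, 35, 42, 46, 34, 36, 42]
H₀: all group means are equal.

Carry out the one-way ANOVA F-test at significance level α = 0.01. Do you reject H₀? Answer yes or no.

reject H₀: yes

Group means [22.83, 29.67, 39.50], grand mean 30.147
SSB = Σnᵢ(x̄ᵢ−x̄)² = 1519.431; SSW = ΣΣ(x−x̄ᵢ)² = 816.833
MSB = 1519.431/2 = 759.7157; MSW = 816.833/31 = 26.3495
F = MSB/MSW = 28.8323
df = (2, 31)
p-value (upper-tail) = 0.00000
At α=0.01: p < α → reject H₀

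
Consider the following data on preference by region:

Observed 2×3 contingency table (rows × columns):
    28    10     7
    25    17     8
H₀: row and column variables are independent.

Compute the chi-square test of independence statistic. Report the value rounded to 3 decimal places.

Row totals [45, 50], col totals [53, 27, 15], n=95
χ² = (28−25.11)²/25.11 + (10−12.79)²/12.79 + (7−7.11)²/7.11 + (25−27.89)²/27.89 + (17−14.21)²/14.21 + (8−7.89)²/7.89 = 1.7931
df = 2

test statistic = 1.793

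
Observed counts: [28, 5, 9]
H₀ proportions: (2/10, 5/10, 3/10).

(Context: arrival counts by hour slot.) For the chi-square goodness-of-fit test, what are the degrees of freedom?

degrees of freedom = 2

df = k − 1 = 3 − 1 = 2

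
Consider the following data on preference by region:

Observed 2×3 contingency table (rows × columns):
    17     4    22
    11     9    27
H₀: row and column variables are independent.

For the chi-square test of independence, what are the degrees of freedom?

df = (r−1)(c−1) = (2−1)·(3−1) = 2

degrees of freedom = 2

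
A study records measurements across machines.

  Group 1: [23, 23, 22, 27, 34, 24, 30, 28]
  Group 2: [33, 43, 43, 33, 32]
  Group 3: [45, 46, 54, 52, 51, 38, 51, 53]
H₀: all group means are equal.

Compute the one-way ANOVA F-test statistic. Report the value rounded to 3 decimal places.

test statistic = 39.727

Group means [26.38, 36.80, 48.75], grand mean 37.381
SSB = Σnᵢ(x̄ᵢ−x̄)² = 2004.777; SSW = ΣΣ(x−x̄ᵢ)² = 454.175
MSB = 2004.777/2 = 1002.3887; MSW = 454.175/18 = 25.2319
F = MSB/MSW = 39.7270
df = (2, 18)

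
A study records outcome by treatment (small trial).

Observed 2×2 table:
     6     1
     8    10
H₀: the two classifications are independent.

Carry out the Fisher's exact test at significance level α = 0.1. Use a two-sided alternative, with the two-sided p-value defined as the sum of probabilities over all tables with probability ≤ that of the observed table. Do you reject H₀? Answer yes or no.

reject H₀: yes

Margins: r₁=7, r₂=18, c₁=14, c₂=11, n=25
p_obs = C(7,6)·C(18,8)/C(25,14); sum pmf over tables with pmf ≤ p_obs
p-value (two-sided) = 0.09000
At α=0.1: p < α → reject H₀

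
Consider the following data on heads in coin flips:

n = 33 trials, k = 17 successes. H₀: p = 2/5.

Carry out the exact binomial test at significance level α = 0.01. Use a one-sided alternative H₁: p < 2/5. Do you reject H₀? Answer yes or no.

reject H₀: no

Exact binomial: n=33, k=17, p₀=2/5=0.4000
P(X≤17) from Σ C(n,i)·p₀^i·(1−p₀)^(n−i)
p-value (one-sided, H₁ less) = 0.93545
At α=0.01: p ≥ α → fail to reject H₀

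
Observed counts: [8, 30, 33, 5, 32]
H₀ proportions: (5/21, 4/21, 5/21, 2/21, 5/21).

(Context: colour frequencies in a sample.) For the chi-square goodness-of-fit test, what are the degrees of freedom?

df = k − 1 = 5 − 1 = 4

degrees of freedom = 4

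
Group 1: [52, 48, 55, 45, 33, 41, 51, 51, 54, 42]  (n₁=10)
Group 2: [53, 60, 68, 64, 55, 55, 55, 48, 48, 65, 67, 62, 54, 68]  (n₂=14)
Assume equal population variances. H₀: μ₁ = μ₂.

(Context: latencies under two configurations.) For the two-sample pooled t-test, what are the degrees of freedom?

degrees of freedom = 22

df = n₁ + n₂ − 2 = 10 + 14 − 2 = 22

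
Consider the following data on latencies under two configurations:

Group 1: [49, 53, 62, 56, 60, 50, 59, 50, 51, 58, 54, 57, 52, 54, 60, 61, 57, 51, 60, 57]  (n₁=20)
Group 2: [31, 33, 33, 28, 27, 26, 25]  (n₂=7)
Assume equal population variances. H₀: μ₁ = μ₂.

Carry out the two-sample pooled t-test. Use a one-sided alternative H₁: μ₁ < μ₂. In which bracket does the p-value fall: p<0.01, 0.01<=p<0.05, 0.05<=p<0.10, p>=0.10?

p-value bracket: p>=0.10

x̄₁=55.550, s₁=4.136, n₁=20
x̄₂=29.000, s₂=3.317, n₂=7
s_p² = [19·4.136² + 6·3.317²]/25 = 15.6380
SE = √(s_p²·(1/20+1/7)) = 1.7366
t = (55.550−29.000)/1.7366 = 15.2882
df = 25
p-value (one-sided, H₁ less) = 1.00000
→ bracket: p>=0.10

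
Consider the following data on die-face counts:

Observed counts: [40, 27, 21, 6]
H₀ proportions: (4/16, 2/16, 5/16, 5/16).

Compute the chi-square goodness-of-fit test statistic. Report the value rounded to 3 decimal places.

test statistic = 52.366

n = 94; E_i = n·p_i = [23.50, 11.75, 29.38, 29.38]
χ² = (40−23.50)²/23.50 + (27−11.75)²/11.75 + (21−29.38)²/29.38 + (6−29.38)²/29.38 = 52.3660
df = 3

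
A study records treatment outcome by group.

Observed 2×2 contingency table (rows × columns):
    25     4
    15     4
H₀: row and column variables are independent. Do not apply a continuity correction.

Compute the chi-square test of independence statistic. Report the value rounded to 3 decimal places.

Row totals [29, 19], col totals [40, 8], n=48
χ² = (25−24.17)²/24.17 + (4−4.83)²/4.83 + (15−15.83)²/15.83 + (4−3.17)²/3.17 = 0.4356
df = 1

test statistic = 0.436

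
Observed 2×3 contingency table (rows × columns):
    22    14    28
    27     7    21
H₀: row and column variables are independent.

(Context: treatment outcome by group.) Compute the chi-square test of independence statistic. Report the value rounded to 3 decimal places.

Row totals [64, 55], col totals [49, 21, 49], n=119
χ² = (22−26.35)²/26.35 + (14−11.29)²/11.29 + (28−26.35)²/26.35 + (27−22.65)²/22.65 + (7−9.71)²/9.71 + (21−22.65)²/22.65 = 3.1811
df = 2

test statistic = 3.181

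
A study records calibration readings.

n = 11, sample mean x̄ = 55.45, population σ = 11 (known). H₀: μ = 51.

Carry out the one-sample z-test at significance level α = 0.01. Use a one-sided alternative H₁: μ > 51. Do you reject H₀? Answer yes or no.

reject H₀: no

SE = σ/√n = 11/√11 = 3.3166
z = (x̄−μ₀)/SE = (55.45−51)/3.3166 = 1.3417
p-value (one-sided, H₁ greater) = 0.08984
At α=0.01: p ≥ α → fail to reject H₀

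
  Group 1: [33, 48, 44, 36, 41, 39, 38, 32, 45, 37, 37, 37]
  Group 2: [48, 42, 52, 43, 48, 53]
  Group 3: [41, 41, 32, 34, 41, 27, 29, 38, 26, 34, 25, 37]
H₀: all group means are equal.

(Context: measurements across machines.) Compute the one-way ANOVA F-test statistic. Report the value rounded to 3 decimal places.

Group means [38.92, 47.67, 33.75], grand mean 38.600
SSB = Σnᵢ(x̄ᵢ−x̄)² = 776.700; SSW = ΣΣ(x−x̄ᵢ)² = 748.500
MSB = 776.700/2 = 388.3500; MSW = 748.500/27 = 27.7222
F = MSB/MSW = 14.0086
df = (2, 27)

test statistic = 14.009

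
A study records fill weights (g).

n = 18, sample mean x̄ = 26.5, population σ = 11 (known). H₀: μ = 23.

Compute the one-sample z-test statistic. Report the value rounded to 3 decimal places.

test statistic = 1.350

SE = σ/√n = 11/√18 = 2.5927
z = (x̄−μ₀)/SE = (26.5−23)/2.5927 = 1.3499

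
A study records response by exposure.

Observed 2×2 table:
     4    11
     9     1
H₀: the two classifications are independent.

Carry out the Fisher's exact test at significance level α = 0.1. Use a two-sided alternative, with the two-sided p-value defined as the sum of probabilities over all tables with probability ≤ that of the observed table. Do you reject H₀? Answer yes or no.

reject H₀: yes

Margins: r₁=15, r₂=10, c₁=13, c₂=12, n=25
p_obs = C(15,4)·C(10,9)/C(25,13); sum pmf over tables with pmf ≤ p_obs
p-value (two-sided) = 0.00361
At α=0.1: p < α → reject H₀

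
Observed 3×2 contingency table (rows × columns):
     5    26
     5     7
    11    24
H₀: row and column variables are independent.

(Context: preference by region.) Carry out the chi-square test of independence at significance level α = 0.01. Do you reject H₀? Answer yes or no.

Row totals [31, 12, 35], col totals [21, 57], n=78
χ² = (5−8.35)²/8.35 + (26−22.65)²/22.65 + (5−3.23)²/3.23 + (7−8.77)²/8.77 + (11−9.42)²/9.42 + (24−25.58)²/25.58 = 3.5227
df = 2
p-value (upper-tail) = 0.17181
At α=0.01: p ≥ α → fail to reject H₀

reject H₀: no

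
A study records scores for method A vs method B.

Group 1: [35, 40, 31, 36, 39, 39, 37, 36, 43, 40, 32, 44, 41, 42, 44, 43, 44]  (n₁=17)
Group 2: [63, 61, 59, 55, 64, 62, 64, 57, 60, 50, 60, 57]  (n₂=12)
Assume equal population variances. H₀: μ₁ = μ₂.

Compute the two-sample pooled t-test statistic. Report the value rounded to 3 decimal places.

x̄₁=39.176, s₁=4.127, n₁=17
x̄₂=59.333, s₂=4.097, n₂=12
s_p² = [16·4.127² + 11·4.097²]/27 = 16.9310
SE = √(s_p²·(1/17+1/12)) = 1.5514
t = (39.176−59.333)/1.5514 = -12.9926
df = 27

test statistic = -12.993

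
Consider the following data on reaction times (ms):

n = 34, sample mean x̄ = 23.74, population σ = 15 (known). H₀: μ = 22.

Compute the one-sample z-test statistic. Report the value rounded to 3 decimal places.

SE = σ/√n = 15/√34 = 2.5725
z = (x̄−μ₀)/SE = (23.74−22)/2.5725 = 0.6764

test statistic = 0.676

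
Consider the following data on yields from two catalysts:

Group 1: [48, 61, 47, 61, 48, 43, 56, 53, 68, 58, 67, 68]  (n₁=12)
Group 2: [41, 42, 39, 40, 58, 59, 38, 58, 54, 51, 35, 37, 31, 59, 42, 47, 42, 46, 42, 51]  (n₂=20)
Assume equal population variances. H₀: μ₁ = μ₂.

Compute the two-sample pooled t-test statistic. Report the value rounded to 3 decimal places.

test statistic = 3.447

x̄₁=56.500, s₁=8.775, n₁=12
x̄₂=45.600, s₂=8.593, n₂=20
s_p² = [11·8.775² + 19·8.593²]/30 = 74.9933
SE = √(s_p²·(1/12+1/20)) = 3.1621
t = (56.500−45.600)/3.1621 = 3.4470
df = 30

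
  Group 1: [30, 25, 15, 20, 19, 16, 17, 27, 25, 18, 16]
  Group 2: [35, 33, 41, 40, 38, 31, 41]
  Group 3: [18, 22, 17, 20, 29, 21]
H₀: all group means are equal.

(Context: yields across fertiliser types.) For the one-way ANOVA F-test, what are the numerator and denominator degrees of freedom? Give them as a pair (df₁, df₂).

k = 3 groups, N = 24 total
df = (k−1, N−k) = (3−1, 24−3) = (2, 21)

degrees of freedom = [2, 21]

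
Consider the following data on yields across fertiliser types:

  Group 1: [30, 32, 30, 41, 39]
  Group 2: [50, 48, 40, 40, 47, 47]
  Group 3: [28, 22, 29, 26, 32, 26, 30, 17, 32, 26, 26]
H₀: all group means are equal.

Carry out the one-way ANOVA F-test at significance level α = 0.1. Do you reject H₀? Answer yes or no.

Group means [34.40, 45.33, 26.73], grand mean 33.545
SSB = Σnᵢ(x̄ᵢ−x̄)² = 1348.739; SSW = ΣΣ(x−x̄ᵢ)² = 392.715
MSB = 1348.739/2 = 674.3697; MSW = 392.715/19 = 20.6692
F = MSB/MSW = 32.6268
df = (2, 19)
p-value (upper-tail) = 0.00000
At α=0.1: p < α → reject H₀

reject H₀: yes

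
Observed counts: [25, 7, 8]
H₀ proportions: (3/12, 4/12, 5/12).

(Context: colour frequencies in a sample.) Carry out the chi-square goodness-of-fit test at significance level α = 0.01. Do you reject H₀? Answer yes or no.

reject H₀: yes

n = 40; E_i = n·p_i = [10.00, 13.33, 16.67]
χ² = (25−10.00)²/10.00 + (7−13.33)²/13.33 + (8−16.67)²/16.67 = 30.0150
df = 2
p-value (upper-tail) = 0.00000
At α=0.01: p < α → reject H₀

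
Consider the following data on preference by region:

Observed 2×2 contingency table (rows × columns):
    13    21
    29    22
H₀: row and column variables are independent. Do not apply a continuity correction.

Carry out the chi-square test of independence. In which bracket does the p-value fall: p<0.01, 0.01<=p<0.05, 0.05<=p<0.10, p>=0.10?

p-value bracket: 0.05<=p<0.10

Row totals [34, 51], col totals [42, 43], n=85
χ² = (13−16.80)²/16.80 + (21−17.20)²/17.20 + (29−25.20)²/25.20 + (22−25.80)²/25.80 = 2.8318
df = 1
p-value (upper-tail) = 0.09242
→ bracket: 0.05<=p<0.10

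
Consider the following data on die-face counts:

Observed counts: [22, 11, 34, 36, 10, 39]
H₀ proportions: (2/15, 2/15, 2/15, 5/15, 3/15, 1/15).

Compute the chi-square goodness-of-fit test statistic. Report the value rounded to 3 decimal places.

test statistic = 113.859

n = 152; E_i = n·p_i = [20.27, 20.27, 20.27, 50.67, 30.40, 10.13]
χ² = (22−20.27)²/20.27 + (11−20.27)²/20.27 + (34−20.27)²/20.27 + (36−50.67)²/50.67 + (10−30.40)²/30.40 + (39−10.13)²/10.13 = 113.8586
df = 5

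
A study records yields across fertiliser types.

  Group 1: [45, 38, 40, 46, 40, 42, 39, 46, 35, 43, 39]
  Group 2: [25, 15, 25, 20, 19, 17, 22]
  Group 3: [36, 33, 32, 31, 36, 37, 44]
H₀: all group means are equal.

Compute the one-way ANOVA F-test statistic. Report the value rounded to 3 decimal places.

Group means [41.18, 20.43, 35.57], grand mean 33.800
SSB = Σnᵢ(x̄ᵢ−x̄)² = 1872.935; SSW = ΣΣ(x−x̄ᵢ)² = 327.065
MSB = 1872.935/2 = 936.4675; MSW = 327.065/22 = 14.8666
F = MSB/MSW = 62.9914
df = (2, 22)

test statistic = 62.991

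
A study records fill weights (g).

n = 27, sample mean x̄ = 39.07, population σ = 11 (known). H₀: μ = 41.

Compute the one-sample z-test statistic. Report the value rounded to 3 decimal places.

SE = σ/√n = 11/√27 = 2.1170
z = (x̄−μ₀)/SE = (39.07−41)/2.1170 = -0.9117

test statistic = -0.912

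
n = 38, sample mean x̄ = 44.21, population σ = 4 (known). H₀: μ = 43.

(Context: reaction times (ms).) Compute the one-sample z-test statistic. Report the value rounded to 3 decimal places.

SE = σ/√n = 4/√38 = 0.6489
z = (x̄−μ₀)/SE = (44.21−43)/0.6489 = 1.8647

test statistic = 1.865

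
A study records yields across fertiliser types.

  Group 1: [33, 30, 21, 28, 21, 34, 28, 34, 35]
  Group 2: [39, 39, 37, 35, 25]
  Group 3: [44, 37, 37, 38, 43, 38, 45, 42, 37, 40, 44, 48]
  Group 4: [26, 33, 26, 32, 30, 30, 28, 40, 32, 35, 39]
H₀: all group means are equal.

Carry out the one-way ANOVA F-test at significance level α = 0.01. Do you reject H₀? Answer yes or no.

Group means [29.33, 35.00, 41.08, 31.91], grand mean 34.676
SSB = Σnᵢ(x̄ᵢ−x̄)² = 834.282; SSW = ΣΣ(x−x̄ᵢ)² = 741.826
MSB = 834.282/3 = 278.0941; MSW = 741.826/33 = 22.4796
F = MSB/MSW = 12.3710
df = (3, 33)
p-value (upper-tail) = 0.00001
At α=0.01: p < α → reject H₀

reject H₀: yes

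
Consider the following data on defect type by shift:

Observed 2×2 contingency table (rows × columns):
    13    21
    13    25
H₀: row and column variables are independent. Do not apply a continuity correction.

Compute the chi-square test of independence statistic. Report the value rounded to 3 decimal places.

test statistic = 0.126

Row totals [34, 38], col totals [26, 46], n=72
χ² = (13−12.28)²/12.28 + (21−21.72)²/21.72 + (13−13.72)²/13.72 + (25−24.28)²/24.28 = 0.1260
df = 1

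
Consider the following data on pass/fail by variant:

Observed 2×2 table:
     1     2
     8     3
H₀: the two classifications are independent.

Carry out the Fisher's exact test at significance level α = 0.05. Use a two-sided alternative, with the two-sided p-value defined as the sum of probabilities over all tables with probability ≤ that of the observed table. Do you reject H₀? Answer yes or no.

reject H₀: no

Margins: r₁=3, r₂=11, c₁=9, c₂=5, n=14
p_obs = C(3,1)·C(11,8)/C(14,9); sum pmf over tables with pmf ≤ p_obs
p-value (two-sided) = 0.50549
At α=0.05: p ≥ α → fail to reject H₀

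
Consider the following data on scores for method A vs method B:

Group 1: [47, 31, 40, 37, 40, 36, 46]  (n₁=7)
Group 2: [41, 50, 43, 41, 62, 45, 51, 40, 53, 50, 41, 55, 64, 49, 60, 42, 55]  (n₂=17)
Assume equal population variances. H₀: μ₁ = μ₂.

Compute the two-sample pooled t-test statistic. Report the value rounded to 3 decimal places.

test statistic = -3.043

x̄₁=39.571, s₁=5.623, n₁=7
x̄₂=49.529, s₂=7.819, n₂=17
s_p² = [6·5.623² + 16·7.819²]/22 = 53.0886
SE = √(s_p²·(1/7+1/17)) = 3.2721
t = (39.571−49.529)/3.2721 = -3.0433
df = 22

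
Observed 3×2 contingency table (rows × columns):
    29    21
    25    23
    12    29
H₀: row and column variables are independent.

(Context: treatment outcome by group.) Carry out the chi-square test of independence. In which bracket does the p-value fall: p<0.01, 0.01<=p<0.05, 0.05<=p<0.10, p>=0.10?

p-value bracket: 0.01<=p<0.05

Row totals [50, 48, 41], col totals [66, 73], n=139
χ² = (29−23.74)²/23.74 + (21−26.26)²/26.26 + (25−22.79)²/22.79 + (23−25.21)²/25.21 + (12−19.47)²/19.47 + (29−21.53)²/21.53 = 8.0801
df = 2
p-value (upper-tail) = 0.01760
→ bracket: 0.01<=p<0.05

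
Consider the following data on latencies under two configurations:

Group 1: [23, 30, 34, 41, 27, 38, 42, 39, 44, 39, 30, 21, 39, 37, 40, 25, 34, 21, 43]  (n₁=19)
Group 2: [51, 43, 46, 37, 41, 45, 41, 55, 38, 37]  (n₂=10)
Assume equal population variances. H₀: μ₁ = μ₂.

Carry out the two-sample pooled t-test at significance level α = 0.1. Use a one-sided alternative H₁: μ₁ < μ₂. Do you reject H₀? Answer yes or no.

reject H₀: yes

x̄₁=34.053, s₁=7.641, n₁=19
x̄₂=43.400, s₂=6.004, n₂=10
s_p² = [18·7.641² + 9·6.004²]/27 = 50.9388
SE = √(s_p²·(1/19+1/10)) = 2.7883
t = (34.053−43.400)/2.7883 = -3.3523
df = 27
p-value (one-sided, H₁ less) = 0.00119
At α=0.1: p < α → reject H₀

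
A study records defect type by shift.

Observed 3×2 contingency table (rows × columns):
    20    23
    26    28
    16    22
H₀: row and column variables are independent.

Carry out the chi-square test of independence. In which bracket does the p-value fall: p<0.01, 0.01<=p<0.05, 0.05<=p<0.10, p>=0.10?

Row totals [43, 54, 38], col totals [62, 73], n=135
χ² = (20−19.75)²/19.75 + (23−23.25)²/23.25 + (26−24.80)²/24.80 + (28−29.20)²/29.20 + (16−17.45)²/17.45 + (22−20.55)²/20.55 = 0.3367
df = 2
p-value (upper-tail) = 0.84506
→ bracket: p>=0.10

p-value bracket: p>=0.10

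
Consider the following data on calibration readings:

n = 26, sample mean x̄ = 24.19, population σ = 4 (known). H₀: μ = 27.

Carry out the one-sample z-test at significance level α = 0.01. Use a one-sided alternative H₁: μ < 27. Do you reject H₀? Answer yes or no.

reject H₀: yes

SE = σ/√n = 4/√26 = 0.7845
z = (x̄−μ₀)/SE = (24.19−27)/0.7845 = -3.5821
p-value (one-sided, H₁ less) = 0.00017
At α=0.01: p < α → reject H₀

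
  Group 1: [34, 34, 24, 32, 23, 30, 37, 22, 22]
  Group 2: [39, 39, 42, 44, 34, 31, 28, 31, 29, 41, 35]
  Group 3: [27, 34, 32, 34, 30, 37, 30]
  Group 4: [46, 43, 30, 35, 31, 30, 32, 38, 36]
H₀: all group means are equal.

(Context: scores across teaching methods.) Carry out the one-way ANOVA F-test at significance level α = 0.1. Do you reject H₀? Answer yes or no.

Group means [28.67, 35.73, 32.00, 35.67], grand mean 33.222
SSB = Σnᵢ(x̄ᵢ−x̄)² = 320.040; SSW = ΣΣ(x−x̄ᵢ)² = 924.182
MSB = 320.040/3 = 106.6801; MSW = 924.182/32 = 28.8807
F = MSB/MSW = 3.6938
df = (3, 32)
p-value (upper-tail) = 0.02170
At α=0.1: p < α → reject H₀

reject H₀: yes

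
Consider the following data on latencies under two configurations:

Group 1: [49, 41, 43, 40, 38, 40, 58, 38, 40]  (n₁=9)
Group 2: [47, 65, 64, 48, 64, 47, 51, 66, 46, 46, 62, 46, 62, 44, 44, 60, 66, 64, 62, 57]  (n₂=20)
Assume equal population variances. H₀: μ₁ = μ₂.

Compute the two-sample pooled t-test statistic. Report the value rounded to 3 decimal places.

test statistic = -3.856

x̄₁=43.000, s₁=6.538, n₁=9
x̄₂=55.550, s₂=8.684, n₂=20
s_p² = [8·6.538² + 19·8.684²]/27 = 65.7389
SE = √(s_p²·(1/9+1/20)) = 3.2544
t = (43.000−55.550)/3.2544 = -3.8563
df = 27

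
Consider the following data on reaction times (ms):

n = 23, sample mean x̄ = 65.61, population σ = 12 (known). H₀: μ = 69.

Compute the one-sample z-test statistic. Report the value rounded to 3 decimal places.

test statistic = -1.355

SE = σ/√n = 12/√23 = 2.5022
z = (x̄−μ₀)/SE = (65.61−69)/2.5022 = -1.3548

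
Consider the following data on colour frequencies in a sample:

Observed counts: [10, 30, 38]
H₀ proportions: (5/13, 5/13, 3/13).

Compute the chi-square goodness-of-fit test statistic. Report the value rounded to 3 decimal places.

n = 78; E_i = n·p_i = [30.00, 30.00, 18.00]
χ² = (10−30.00)²/30.00 + (30−30.00)²/30.00 + (38−18.00)²/18.00 = 35.5556
df = 2

test statistic = 35.556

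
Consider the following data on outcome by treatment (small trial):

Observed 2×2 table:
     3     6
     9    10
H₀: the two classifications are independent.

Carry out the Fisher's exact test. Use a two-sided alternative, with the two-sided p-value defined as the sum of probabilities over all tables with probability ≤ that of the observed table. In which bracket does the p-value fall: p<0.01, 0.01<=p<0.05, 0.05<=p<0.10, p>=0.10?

Margins: r₁=9, r₂=19, c₁=12, c₂=16, n=28
p_obs = C(9,3)·C(19,9)/C(28,12); sum pmf over tables with pmf ≤ p_obs
p-value (two-sided) = 0.68696
→ bracket: p>=0.10

p-value bracket: p>=0.10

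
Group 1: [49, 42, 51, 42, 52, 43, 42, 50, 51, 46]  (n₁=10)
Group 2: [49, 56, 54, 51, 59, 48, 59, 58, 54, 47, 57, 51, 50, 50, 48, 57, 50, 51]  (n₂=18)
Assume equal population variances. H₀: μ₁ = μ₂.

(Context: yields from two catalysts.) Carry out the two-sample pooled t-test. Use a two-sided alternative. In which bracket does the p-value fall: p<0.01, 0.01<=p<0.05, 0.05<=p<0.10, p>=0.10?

p-value bracket: p<0.01

x̄₁=46.800, s₁=4.237, n₁=10
x̄₂=52.722, s₂=4.056, n₂=18
s_p² = [9·4.237² + 17·4.056²]/26 = 16.9697
SE = √(s_p²·(1/10+1/18)) = 1.6247
t = (46.800−52.722)/1.6247 = -3.6451
df = 26
p-value (two-sided) = 0.00117
→ bracket: p<0.01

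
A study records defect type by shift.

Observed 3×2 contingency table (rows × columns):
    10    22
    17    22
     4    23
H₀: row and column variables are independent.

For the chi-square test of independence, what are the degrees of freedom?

df = (r−1)(c−1) = (3−1)·(2−1) = 2

degrees of freedom = 2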